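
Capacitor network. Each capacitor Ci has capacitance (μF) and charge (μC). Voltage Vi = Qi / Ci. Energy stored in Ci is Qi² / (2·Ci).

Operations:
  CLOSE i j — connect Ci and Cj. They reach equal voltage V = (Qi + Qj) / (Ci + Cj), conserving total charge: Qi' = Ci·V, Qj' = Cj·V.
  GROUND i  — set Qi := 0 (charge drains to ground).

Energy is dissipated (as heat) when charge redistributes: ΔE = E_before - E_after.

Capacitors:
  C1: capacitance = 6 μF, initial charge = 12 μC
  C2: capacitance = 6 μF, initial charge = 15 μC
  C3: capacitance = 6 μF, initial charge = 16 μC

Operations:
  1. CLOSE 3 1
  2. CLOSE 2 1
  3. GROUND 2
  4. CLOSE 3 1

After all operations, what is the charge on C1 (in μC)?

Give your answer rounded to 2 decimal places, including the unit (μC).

Initial: C1(6μF, Q=12μC, V=2.00V), C2(6μF, Q=15μC, V=2.50V), C3(6μF, Q=16μC, V=2.67V)
Op 1: CLOSE 3-1: Q_total=28.00, C_total=12.00, V=2.33; Q3=14.00, Q1=14.00; dissipated=0.667
Op 2: CLOSE 2-1: Q_total=29.00, C_total=12.00, V=2.42; Q2=14.50, Q1=14.50; dissipated=0.042
Op 3: GROUND 2: Q2=0; energy lost=17.521
Op 4: CLOSE 3-1: Q_total=28.50, C_total=12.00, V=2.38; Q3=14.25, Q1=14.25; dissipated=0.010
Final charges: Q1=14.25, Q2=0.00, Q3=14.25

Answer: 14.25 μC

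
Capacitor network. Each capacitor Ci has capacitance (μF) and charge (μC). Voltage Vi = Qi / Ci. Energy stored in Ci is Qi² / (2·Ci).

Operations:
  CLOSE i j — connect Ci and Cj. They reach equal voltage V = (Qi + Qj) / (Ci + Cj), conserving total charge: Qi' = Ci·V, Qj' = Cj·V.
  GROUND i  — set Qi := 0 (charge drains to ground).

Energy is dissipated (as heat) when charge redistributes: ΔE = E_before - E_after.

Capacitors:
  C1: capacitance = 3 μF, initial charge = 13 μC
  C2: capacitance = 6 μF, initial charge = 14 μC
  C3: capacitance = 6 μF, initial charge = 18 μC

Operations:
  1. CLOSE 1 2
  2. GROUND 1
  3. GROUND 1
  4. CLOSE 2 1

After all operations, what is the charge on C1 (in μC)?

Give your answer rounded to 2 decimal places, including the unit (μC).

Initial: C1(3μF, Q=13μC, V=4.33V), C2(6μF, Q=14μC, V=2.33V), C3(6μF, Q=18μC, V=3.00V)
Op 1: CLOSE 1-2: Q_total=27.00, C_total=9.00, V=3.00; Q1=9.00, Q2=18.00; dissipated=4.000
Op 2: GROUND 1: Q1=0; energy lost=13.500
Op 3: GROUND 1: Q1=0; energy lost=0.000
Op 4: CLOSE 2-1: Q_total=18.00, C_total=9.00, V=2.00; Q2=12.00, Q1=6.00; dissipated=9.000
Final charges: Q1=6.00, Q2=12.00, Q3=18.00

Answer: 6.00 μC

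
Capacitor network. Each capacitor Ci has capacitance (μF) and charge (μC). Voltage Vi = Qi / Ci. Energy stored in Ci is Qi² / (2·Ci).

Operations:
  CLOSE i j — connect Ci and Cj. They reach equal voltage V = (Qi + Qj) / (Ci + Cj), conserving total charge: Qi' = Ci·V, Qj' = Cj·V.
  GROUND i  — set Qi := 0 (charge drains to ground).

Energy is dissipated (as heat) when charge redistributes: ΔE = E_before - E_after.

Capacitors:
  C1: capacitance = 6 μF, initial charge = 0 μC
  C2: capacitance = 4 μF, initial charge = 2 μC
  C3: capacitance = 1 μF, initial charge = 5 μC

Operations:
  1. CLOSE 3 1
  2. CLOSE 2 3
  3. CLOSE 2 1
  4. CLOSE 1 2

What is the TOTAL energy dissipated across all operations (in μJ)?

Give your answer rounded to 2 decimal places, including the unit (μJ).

Answer: 10.77 μJ

Derivation:
Initial: C1(6μF, Q=0μC, V=0.00V), C2(4μF, Q=2μC, V=0.50V), C3(1μF, Q=5μC, V=5.00V)
Op 1: CLOSE 3-1: Q_total=5.00, C_total=7.00, V=0.71; Q3=0.71, Q1=4.29; dissipated=10.714
Op 2: CLOSE 2-3: Q_total=2.71, C_total=5.00, V=0.54; Q2=2.17, Q3=0.54; dissipated=0.018
Op 3: CLOSE 2-1: Q_total=6.46, C_total=10.00, V=0.65; Q2=2.58, Q1=3.87; dissipated=0.035
Op 4: CLOSE 1-2: Q_total=6.46, C_total=10.00, V=0.65; Q1=3.87, Q2=2.58; dissipated=0.000
Total dissipated: 10.768 μJ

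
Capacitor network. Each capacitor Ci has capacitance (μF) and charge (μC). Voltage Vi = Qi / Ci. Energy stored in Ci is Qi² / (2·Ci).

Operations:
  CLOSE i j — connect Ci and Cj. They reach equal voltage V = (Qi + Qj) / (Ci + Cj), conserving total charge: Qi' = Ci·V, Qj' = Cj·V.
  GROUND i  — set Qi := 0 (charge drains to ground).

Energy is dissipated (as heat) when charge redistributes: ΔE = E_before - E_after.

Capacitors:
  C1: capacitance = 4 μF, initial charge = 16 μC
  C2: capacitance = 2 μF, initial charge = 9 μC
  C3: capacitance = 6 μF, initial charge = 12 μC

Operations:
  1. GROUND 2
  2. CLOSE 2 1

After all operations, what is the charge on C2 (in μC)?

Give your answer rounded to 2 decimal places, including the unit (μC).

Answer: 5.33 μC

Derivation:
Initial: C1(4μF, Q=16μC, V=4.00V), C2(2μF, Q=9μC, V=4.50V), C3(6μF, Q=12μC, V=2.00V)
Op 1: GROUND 2: Q2=0; energy lost=20.250
Op 2: CLOSE 2-1: Q_total=16.00, C_total=6.00, V=2.67; Q2=5.33, Q1=10.67; dissipated=10.667
Final charges: Q1=10.67, Q2=5.33, Q3=12.00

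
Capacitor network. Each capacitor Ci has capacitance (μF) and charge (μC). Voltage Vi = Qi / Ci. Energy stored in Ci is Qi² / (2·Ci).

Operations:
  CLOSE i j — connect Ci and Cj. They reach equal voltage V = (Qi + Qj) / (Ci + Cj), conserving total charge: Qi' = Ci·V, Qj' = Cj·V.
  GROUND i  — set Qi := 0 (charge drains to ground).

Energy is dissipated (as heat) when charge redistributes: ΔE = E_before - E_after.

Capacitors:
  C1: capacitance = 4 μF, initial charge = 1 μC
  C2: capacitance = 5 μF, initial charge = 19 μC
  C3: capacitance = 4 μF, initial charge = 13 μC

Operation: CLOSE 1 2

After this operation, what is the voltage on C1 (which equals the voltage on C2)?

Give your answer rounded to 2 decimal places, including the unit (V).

Initial: C1(4μF, Q=1μC, V=0.25V), C2(5μF, Q=19μC, V=3.80V), C3(4μF, Q=13μC, V=3.25V)
Op 1: CLOSE 1-2: Q_total=20.00, C_total=9.00, V=2.22; Q1=8.89, Q2=11.11; dissipated=14.003

Answer: 2.22 V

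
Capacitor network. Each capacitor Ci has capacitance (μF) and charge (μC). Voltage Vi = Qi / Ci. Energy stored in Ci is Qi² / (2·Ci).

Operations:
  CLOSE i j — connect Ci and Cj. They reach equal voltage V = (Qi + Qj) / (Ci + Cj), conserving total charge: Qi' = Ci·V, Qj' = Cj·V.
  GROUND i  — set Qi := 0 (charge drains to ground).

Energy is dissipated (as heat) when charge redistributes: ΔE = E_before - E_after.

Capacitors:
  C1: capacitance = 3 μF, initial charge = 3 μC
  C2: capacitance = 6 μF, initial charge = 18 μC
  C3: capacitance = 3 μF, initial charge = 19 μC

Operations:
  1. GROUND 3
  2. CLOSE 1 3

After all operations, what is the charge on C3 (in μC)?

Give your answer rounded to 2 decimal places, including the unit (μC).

Initial: C1(3μF, Q=3μC, V=1.00V), C2(6μF, Q=18μC, V=3.00V), C3(3μF, Q=19μC, V=6.33V)
Op 1: GROUND 3: Q3=0; energy lost=60.167
Op 2: CLOSE 1-3: Q_total=3.00, C_total=6.00, V=0.50; Q1=1.50, Q3=1.50; dissipated=0.750
Final charges: Q1=1.50, Q2=18.00, Q3=1.50

Answer: 1.50 μC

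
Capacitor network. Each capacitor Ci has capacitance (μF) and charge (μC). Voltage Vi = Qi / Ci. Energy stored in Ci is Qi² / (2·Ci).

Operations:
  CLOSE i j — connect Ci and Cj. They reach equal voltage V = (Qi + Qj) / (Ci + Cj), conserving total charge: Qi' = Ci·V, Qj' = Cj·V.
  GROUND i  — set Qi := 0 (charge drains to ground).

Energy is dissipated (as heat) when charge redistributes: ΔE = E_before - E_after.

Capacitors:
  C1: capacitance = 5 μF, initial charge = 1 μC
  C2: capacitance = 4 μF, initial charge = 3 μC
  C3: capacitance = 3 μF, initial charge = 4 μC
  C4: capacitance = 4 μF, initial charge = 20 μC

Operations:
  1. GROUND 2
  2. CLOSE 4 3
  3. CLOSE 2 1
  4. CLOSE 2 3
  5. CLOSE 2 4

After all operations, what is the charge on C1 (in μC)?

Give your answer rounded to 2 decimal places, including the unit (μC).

Answer: 0.56 μC

Derivation:
Initial: C1(5μF, Q=1μC, V=0.20V), C2(4μF, Q=3μC, V=0.75V), C3(3μF, Q=4μC, V=1.33V), C4(4μF, Q=20μC, V=5.00V)
Op 1: GROUND 2: Q2=0; energy lost=1.125
Op 2: CLOSE 4-3: Q_total=24.00, C_total=7.00, V=3.43; Q4=13.71, Q3=10.29; dissipated=11.524
Op 3: CLOSE 2-1: Q_total=1.00, C_total=9.00, V=0.11; Q2=0.44, Q1=0.56; dissipated=0.044
Op 4: CLOSE 2-3: Q_total=10.73, C_total=7.00, V=1.53; Q2=6.13, Q3=4.60; dissipated=9.433
Op 5: CLOSE 2-4: Q_total=19.85, C_total=8.00, V=2.48; Q2=9.92, Q4=9.92; dissipated=3.594
Final charges: Q1=0.56, Q2=9.92, Q3=4.60, Q4=9.92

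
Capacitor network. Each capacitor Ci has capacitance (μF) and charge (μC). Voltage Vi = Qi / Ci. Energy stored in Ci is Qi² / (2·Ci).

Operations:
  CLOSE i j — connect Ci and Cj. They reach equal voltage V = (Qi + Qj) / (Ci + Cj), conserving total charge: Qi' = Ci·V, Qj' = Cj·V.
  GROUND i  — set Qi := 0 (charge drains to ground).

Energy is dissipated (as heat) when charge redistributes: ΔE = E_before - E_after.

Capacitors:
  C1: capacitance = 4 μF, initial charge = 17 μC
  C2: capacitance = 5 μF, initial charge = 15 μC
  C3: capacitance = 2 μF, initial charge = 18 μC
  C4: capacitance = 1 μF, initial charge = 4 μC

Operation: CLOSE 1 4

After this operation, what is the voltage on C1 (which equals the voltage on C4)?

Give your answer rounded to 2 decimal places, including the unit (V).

Answer: 4.20 V

Derivation:
Initial: C1(4μF, Q=17μC, V=4.25V), C2(5μF, Q=15μC, V=3.00V), C3(2μF, Q=18μC, V=9.00V), C4(1μF, Q=4μC, V=4.00V)
Op 1: CLOSE 1-4: Q_total=21.00, C_total=5.00, V=4.20; Q1=16.80, Q4=4.20; dissipated=0.025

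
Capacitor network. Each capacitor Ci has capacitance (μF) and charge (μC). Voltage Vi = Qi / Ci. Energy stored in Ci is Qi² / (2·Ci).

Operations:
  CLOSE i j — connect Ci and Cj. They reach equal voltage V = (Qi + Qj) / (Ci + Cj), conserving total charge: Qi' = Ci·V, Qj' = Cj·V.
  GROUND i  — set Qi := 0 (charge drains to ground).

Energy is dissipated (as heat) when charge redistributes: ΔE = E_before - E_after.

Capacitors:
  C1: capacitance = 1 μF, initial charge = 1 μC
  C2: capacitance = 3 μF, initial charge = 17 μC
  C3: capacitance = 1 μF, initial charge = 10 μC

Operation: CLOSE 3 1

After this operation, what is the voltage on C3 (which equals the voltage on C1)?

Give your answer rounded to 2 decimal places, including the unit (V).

Answer: 5.50 V

Derivation:
Initial: C1(1μF, Q=1μC, V=1.00V), C2(3μF, Q=17μC, V=5.67V), C3(1μF, Q=10μC, V=10.00V)
Op 1: CLOSE 3-1: Q_total=11.00, C_total=2.00, V=5.50; Q3=5.50, Q1=5.50; dissipated=20.250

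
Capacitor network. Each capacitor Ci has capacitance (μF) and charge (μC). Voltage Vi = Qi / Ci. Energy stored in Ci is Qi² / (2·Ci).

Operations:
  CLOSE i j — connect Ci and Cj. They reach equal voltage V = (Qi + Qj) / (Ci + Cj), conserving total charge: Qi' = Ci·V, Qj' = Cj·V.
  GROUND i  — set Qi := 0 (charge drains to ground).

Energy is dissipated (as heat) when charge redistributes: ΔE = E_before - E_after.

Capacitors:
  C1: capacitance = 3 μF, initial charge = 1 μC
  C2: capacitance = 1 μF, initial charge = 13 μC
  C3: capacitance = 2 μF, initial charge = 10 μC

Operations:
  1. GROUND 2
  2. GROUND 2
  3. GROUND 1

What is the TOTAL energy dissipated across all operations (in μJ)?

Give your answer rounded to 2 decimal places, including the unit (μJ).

Answer: 84.67 μJ

Derivation:
Initial: C1(3μF, Q=1μC, V=0.33V), C2(1μF, Q=13μC, V=13.00V), C3(2μF, Q=10μC, V=5.00V)
Op 1: GROUND 2: Q2=0; energy lost=84.500
Op 2: GROUND 2: Q2=0; energy lost=0.000
Op 3: GROUND 1: Q1=0; energy lost=0.167
Total dissipated: 84.667 μJ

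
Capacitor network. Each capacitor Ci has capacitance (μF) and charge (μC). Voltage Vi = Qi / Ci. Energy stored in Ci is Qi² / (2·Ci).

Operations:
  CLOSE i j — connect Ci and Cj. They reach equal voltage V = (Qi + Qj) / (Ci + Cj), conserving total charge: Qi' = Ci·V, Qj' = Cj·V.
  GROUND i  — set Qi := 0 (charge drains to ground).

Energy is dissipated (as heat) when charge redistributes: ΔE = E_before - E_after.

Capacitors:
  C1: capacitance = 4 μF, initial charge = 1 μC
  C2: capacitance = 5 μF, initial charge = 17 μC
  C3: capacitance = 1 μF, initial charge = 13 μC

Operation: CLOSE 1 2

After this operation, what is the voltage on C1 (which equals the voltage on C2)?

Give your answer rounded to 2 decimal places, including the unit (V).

Answer: 2.00 V

Derivation:
Initial: C1(4μF, Q=1μC, V=0.25V), C2(5μF, Q=17μC, V=3.40V), C3(1μF, Q=13μC, V=13.00V)
Op 1: CLOSE 1-2: Q_total=18.00, C_total=9.00, V=2.00; Q1=8.00, Q2=10.00; dissipated=11.025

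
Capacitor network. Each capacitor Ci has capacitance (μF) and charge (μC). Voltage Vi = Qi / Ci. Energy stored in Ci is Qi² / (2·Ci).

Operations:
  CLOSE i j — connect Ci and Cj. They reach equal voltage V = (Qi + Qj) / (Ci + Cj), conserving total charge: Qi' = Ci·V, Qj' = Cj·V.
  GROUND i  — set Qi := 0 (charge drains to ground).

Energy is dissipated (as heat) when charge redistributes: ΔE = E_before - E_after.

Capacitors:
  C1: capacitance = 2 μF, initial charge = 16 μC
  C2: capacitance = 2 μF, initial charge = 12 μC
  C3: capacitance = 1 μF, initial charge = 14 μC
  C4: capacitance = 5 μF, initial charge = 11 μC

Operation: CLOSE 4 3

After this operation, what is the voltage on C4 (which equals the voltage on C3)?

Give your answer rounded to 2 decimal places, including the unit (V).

Answer: 4.17 V

Derivation:
Initial: C1(2μF, Q=16μC, V=8.00V), C2(2μF, Q=12μC, V=6.00V), C3(1μF, Q=14μC, V=14.00V), C4(5μF, Q=11μC, V=2.20V)
Op 1: CLOSE 4-3: Q_total=25.00, C_total=6.00, V=4.17; Q4=20.83, Q3=4.17; dissipated=58.017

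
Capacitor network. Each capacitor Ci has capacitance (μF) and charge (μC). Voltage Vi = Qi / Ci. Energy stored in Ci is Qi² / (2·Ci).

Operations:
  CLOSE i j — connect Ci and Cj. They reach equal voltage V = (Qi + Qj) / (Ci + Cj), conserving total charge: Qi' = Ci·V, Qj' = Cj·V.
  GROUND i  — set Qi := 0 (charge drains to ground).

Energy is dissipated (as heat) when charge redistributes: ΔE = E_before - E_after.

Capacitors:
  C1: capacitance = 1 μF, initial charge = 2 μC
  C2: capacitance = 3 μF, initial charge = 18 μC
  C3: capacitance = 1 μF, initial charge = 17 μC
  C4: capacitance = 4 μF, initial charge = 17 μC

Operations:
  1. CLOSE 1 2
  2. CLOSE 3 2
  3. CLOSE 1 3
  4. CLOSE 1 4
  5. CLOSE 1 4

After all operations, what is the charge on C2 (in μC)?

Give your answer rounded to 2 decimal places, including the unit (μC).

Initial: C1(1μF, Q=2μC, V=2.00V), C2(3μF, Q=18μC, V=6.00V), C3(1μF, Q=17μC, V=17.00V), C4(4μF, Q=17μC, V=4.25V)
Op 1: CLOSE 1-2: Q_total=20.00, C_total=4.00, V=5.00; Q1=5.00, Q2=15.00; dissipated=6.000
Op 2: CLOSE 3-2: Q_total=32.00, C_total=4.00, V=8.00; Q3=8.00, Q2=24.00; dissipated=54.000
Op 3: CLOSE 1-3: Q_total=13.00, C_total=2.00, V=6.50; Q1=6.50, Q3=6.50; dissipated=2.250
Op 4: CLOSE 1-4: Q_total=23.50, C_total=5.00, V=4.70; Q1=4.70, Q4=18.80; dissipated=2.025
Op 5: CLOSE 1-4: Q_total=23.50, C_total=5.00, V=4.70; Q1=4.70, Q4=18.80; dissipated=0.000
Final charges: Q1=4.70, Q2=24.00, Q3=6.50, Q4=18.80

Answer: 24.00 μC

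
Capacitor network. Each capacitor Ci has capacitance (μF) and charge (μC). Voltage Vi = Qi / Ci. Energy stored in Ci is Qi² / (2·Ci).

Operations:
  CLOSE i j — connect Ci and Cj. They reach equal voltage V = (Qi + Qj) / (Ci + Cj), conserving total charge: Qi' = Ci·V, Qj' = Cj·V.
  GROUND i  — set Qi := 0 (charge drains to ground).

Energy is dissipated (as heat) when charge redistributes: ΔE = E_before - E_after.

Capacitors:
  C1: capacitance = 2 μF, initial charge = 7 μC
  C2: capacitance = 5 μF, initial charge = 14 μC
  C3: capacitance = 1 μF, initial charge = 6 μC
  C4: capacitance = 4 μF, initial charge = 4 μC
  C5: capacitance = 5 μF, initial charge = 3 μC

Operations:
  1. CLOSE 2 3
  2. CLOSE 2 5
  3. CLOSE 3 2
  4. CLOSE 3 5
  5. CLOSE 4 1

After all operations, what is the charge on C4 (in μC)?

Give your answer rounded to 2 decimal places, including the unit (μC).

Initial: C1(2μF, Q=7μC, V=3.50V), C2(5μF, Q=14μC, V=2.80V), C3(1μF, Q=6μC, V=6.00V), C4(4μF, Q=4μC, V=1.00V), C5(5μF, Q=3μC, V=0.60V)
Op 1: CLOSE 2-3: Q_total=20.00, C_total=6.00, V=3.33; Q2=16.67, Q3=3.33; dissipated=4.267
Op 2: CLOSE 2-5: Q_total=19.67, C_total=10.00, V=1.97; Q2=9.83, Q5=9.83; dissipated=9.339
Op 3: CLOSE 3-2: Q_total=13.17, C_total=6.00, V=2.19; Q3=2.19, Q2=10.97; dissipated=0.778
Op 4: CLOSE 3-5: Q_total=12.03, C_total=6.00, V=2.00; Q3=2.00, Q5=10.02; dissipated=0.022
Op 5: CLOSE 4-1: Q_total=11.00, C_total=6.00, V=1.83; Q4=7.33, Q1=3.67; dissipated=4.167
Final charges: Q1=3.67, Q2=10.97, Q3=2.00, Q4=7.33, Q5=10.02

Answer: 7.33 μC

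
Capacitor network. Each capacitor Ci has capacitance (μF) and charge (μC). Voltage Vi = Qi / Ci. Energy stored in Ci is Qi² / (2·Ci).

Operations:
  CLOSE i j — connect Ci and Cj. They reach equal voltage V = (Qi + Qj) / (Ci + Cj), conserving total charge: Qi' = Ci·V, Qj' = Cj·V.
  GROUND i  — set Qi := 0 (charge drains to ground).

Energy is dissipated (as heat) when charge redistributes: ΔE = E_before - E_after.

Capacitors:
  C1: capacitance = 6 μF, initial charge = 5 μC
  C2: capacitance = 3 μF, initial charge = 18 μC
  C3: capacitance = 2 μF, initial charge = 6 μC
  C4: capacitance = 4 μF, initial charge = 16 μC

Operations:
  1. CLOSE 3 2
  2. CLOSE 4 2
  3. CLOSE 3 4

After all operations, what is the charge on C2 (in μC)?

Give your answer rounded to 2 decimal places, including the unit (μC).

Answer: 13.03 μC

Derivation:
Initial: C1(6μF, Q=5μC, V=0.83V), C2(3μF, Q=18μC, V=6.00V), C3(2μF, Q=6μC, V=3.00V), C4(4μF, Q=16μC, V=4.00V)
Op 1: CLOSE 3-2: Q_total=24.00, C_total=5.00, V=4.80; Q3=9.60, Q2=14.40; dissipated=5.400
Op 2: CLOSE 4-2: Q_total=30.40, C_total=7.00, V=4.34; Q4=17.37, Q2=13.03; dissipated=0.549
Op 3: CLOSE 3-4: Q_total=26.97, C_total=6.00, V=4.50; Q3=8.99, Q4=17.98; dissipated=0.139
Final charges: Q1=5.00, Q2=13.03, Q3=8.99, Q4=17.98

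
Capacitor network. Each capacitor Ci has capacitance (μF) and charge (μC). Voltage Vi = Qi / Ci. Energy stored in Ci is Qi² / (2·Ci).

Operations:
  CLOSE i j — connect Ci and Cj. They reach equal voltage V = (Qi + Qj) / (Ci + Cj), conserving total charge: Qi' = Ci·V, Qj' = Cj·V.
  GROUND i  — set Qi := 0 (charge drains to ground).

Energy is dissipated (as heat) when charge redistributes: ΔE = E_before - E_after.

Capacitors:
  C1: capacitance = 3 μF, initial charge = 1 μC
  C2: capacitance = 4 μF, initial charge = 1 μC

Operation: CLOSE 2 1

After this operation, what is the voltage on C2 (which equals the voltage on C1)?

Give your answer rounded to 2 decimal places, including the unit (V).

Initial: C1(3μF, Q=1μC, V=0.33V), C2(4μF, Q=1μC, V=0.25V)
Op 1: CLOSE 2-1: Q_total=2.00, C_total=7.00, V=0.29; Q2=1.14, Q1=0.86; dissipated=0.006

Answer: 0.29 V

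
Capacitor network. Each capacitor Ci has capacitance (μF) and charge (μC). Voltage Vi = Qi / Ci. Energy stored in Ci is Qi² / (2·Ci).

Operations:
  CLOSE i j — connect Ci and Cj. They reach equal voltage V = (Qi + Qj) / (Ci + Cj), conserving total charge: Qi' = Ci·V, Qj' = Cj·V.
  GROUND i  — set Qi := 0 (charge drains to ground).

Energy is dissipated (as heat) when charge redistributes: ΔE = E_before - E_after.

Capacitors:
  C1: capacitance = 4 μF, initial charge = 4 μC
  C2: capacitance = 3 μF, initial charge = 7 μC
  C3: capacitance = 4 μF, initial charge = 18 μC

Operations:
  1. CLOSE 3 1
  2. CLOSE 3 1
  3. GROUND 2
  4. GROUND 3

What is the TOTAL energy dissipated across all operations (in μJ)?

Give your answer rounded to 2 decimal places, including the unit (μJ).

Initial: C1(4μF, Q=4μC, V=1.00V), C2(3μF, Q=7μC, V=2.33V), C3(4μF, Q=18μC, V=4.50V)
Op 1: CLOSE 3-1: Q_total=22.00, C_total=8.00, V=2.75; Q3=11.00, Q1=11.00; dissipated=12.250
Op 2: CLOSE 3-1: Q_total=22.00, C_total=8.00, V=2.75; Q3=11.00, Q1=11.00; dissipated=0.000
Op 3: GROUND 2: Q2=0; energy lost=8.167
Op 4: GROUND 3: Q3=0; energy lost=15.125
Total dissipated: 35.542 μJ

Answer: 35.54 μJ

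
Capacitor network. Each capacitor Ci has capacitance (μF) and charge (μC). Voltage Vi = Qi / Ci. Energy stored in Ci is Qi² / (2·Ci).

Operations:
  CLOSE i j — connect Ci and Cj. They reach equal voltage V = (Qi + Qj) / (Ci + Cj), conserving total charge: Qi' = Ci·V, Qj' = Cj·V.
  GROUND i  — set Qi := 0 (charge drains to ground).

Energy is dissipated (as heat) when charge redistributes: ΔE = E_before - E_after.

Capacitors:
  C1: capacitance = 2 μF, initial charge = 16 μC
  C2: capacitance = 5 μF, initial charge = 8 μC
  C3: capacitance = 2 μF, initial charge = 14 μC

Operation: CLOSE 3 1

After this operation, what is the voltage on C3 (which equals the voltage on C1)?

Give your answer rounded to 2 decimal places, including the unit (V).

Answer: 7.50 V

Derivation:
Initial: C1(2μF, Q=16μC, V=8.00V), C2(5μF, Q=8μC, V=1.60V), C3(2μF, Q=14μC, V=7.00V)
Op 1: CLOSE 3-1: Q_total=30.00, C_total=4.00, V=7.50; Q3=15.00, Q1=15.00; dissipated=0.500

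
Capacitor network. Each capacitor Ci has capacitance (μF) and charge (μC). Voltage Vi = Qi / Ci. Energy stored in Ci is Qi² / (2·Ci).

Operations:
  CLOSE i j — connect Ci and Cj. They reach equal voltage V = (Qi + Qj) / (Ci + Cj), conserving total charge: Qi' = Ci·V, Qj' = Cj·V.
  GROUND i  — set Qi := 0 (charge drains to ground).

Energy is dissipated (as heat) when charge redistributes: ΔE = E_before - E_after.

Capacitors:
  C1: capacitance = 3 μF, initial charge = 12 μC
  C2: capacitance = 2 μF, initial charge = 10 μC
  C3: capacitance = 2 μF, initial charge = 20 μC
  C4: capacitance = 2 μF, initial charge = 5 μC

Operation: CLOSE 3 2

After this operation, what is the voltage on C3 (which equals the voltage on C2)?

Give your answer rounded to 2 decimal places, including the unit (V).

Initial: C1(3μF, Q=12μC, V=4.00V), C2(2μF, Q=10μC, V=5.00V), C3(2μF, Q=20μC, V=10.00V), C4(2μF, Q=5μC, V=2.50V)
Op 1: CLOSE 3-2: Q_total=30.00, C_total=4.00, V=7.50; Q3=15.00, Q2=15.00; dissipated=12.500

Answer: 7.50 V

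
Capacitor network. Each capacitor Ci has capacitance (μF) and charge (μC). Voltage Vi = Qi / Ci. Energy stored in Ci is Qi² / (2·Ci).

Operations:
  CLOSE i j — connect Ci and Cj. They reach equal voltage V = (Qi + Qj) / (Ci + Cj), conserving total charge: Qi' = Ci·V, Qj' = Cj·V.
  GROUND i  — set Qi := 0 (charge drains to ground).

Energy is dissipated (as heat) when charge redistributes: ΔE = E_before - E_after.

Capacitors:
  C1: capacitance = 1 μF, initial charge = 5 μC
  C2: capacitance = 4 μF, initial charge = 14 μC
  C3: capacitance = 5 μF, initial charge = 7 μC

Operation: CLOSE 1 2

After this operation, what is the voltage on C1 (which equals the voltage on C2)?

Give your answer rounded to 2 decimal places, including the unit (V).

Initial: C1(1μF, Q=5μC, V=5.00V), C2(4μF, Q=14μC, V=3.50V), C3(5μF, Q=7μC, V=1.40V)
Op 1: CLOSE 1-2: Q_total=19.00, C_total=5.00, V=3.80; Q1=3.80, Q2=15.20; dissipated=0.900

Answer: 3.80 V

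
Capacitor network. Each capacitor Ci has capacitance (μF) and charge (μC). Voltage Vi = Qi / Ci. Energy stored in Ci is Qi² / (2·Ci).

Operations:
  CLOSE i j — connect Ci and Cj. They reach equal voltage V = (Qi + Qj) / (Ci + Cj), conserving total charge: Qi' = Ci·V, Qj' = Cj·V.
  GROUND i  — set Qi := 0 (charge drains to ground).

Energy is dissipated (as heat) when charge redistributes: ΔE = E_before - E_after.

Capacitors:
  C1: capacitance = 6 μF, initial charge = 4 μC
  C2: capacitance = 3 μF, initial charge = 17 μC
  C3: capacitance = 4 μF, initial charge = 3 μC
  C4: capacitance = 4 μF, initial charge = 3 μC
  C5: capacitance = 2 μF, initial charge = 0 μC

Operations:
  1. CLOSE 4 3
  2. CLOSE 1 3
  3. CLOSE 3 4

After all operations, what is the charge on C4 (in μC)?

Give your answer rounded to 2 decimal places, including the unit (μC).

Answer: 2.90 μC

Derivation:
Initial: C1(6μF, Q=4μC, V=0.67V), C2(3μF, Q=17μC, V=5.67V), C3(4μF, Q=3μC, V=0.75V), C4(4μF, Q=3μC, V=0.75V), C5(2μF, Q=0μC, V=0.00V)
Op 1: CLOSE 4-3: Q_total=6.00, C_total=8.00, V=0.75; Q4=3.00, Q3=3.00; dissipated=0.000
Op 2: CLOSE 1-3: Q_total=7.00, C_total=10.00, V=0.70; Q1=4.20, Q3=2.80; dissipated=0.008
Op 3: CLOSE 3-4: Q_total=5.80, C_total=8.00, V=0.72; Q3=2.90, Q4=2.90; dissipated=0.003
Final charges: Q1=4.20, Q2=17.00, Q3=2.90, Q4=2.90, Q5=0.00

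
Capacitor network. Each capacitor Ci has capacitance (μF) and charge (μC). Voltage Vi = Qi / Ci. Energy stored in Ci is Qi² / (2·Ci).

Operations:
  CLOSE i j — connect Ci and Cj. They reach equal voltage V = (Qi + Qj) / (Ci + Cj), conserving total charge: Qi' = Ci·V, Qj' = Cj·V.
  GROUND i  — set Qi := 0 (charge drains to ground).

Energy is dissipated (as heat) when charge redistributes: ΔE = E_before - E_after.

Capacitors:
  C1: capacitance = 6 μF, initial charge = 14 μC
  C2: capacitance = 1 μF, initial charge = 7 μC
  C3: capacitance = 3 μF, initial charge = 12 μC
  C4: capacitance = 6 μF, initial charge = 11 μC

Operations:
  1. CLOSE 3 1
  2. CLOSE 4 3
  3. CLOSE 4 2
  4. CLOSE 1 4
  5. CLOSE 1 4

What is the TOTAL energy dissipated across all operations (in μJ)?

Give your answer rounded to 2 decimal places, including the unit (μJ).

Initial: C1(6μF, Q=14μC, V=2.33V), C2(1μF, Q=7μC, V=7.00V), C3(3μF, Q=12μC, V=4.00V), C4(6μF, Q=11μC, V=1.83V)
Op 1: CLOSE 3-1: Q_total=26.00, C_total=9.00, V=2.89; Q3=8.67, Q1=17.33; dissipated=2.778
Op 2: CLOSE 4-3: Q_total=19.67, C_total=9.00, V=2.19; Q4=13.11, Q3=6.56; dissipated=1.114
Op 3: CLOSE 4-2: Q_total=20.11, C_total=7.00, V=2.87; Q4=17.24, Q2=2.87; dissipated=9.935
Op 4: CLOSE 1-4: Q_total=34.57, C_total=12.00, V=2.88; Q1=17.29, Q4=17.29; dissipated=0.000
Op 5: CLOSE 1-4: Q_total=34.57, C_total=12.00, V=2.88; Q1=17.29, Q4=17.29; dissipated=0.000
Total dissipated: 13.828 μJ

Answer: 13.83 μJ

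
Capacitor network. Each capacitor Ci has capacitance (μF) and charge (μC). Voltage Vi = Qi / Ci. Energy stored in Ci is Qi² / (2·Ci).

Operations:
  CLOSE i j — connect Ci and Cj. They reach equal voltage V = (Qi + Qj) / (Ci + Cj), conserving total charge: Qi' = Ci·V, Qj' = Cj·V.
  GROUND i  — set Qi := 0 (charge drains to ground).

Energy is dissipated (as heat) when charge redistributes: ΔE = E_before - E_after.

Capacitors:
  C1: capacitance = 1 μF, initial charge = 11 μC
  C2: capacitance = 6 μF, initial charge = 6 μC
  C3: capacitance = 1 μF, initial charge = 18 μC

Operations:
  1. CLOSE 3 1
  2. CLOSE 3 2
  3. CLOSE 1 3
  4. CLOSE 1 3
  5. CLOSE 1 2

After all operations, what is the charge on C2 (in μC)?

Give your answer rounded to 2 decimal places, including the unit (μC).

Answer: 22.53 μC

Derivation:
Initial: C1(1μF, Q=11μC, V=11.00V), C2(6μF, Q=6μC, V=1.00V), C3(1μF, Q=18μC, V=18.00V)
Op 1: CLOSE 3-1: Q_total=29.00, C_total=2.00, V=14.50; Q3=14.50, Q1=14.50; dissipated=12.250
Op 2: CLOSE 3-2: Q_total=20.50, C_total=7.00, V=2.93; Q3=2.93, Q2=17.57; dissipated=78.107
Op 3: CLOSE 1-3: Q_total=17.43, C_total=2.00, V=8.71; Q1=8.71, Q3=8.71; dissipated=33.474
Op 4: CLOSE 1-3: Q_total=17.43, C_total=2.00, V=8.71; Q1=8.71, Q3=8.71; dissipated=0.000
Op 5: CLOSE 1-2: Q_total=26.29, C_total=7.00, V=3.76; Q1=3.76, Q2=22.53; dissipated=14.346
Final charges: Q1=3.76, Q2=22.53, Q3=8.71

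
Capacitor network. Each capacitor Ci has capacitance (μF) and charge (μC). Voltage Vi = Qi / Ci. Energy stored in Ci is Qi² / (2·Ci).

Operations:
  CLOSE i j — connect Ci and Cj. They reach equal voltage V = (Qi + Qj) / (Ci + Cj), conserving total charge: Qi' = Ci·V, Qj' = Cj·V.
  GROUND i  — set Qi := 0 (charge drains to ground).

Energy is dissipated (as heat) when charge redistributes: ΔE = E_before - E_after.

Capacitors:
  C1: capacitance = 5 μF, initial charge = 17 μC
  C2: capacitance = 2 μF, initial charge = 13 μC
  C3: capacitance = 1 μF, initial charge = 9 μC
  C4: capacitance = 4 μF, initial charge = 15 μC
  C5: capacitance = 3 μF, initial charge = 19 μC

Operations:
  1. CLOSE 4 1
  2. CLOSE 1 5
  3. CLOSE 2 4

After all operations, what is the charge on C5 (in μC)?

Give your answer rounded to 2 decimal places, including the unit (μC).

Answer: 13.79 μC

Derivation:
Initial: C1(5μF, Q=17μC, V=3.40V), C2(2μF, Q=13μC, V=6.50V), C3(1μF, Q=9μC, V=9.00V), C4(4μF, Q=15μC, V=3.75V), C5(3μF, Q=19μC, V=6.33V)
Op 1: CLOSE 4-1: Q_total=32.00, C_total=9.00, V=3.56; Q4=14.22, Q1=17.78; dissipated=0.136
Op 2: CLOSE 1-5: Q_total=36.78, C_total=8.00, V=4.60; Q1=22.99, Q5=13.79; dissipated=7.234
Op 3: CLOSE 2-4: Q_total=27.22, C_total=6.00, V=4.54; Q2=9.07, Q4=18.15; dissipated=5.780
Final charges: Q1=22.99, Q2=9.07, Q3=9.00, Q4=18.15, Q5=13.79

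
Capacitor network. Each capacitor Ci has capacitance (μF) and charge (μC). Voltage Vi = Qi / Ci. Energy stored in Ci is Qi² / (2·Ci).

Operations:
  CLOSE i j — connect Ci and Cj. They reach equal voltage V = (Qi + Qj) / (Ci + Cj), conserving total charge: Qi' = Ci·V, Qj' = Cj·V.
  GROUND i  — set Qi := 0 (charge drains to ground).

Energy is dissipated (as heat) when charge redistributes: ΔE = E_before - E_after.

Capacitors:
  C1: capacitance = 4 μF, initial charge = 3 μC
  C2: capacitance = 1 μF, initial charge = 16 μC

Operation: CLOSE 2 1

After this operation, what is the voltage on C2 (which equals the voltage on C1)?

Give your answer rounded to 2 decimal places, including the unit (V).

Initial: C1(4μF, Q=3μC, V=0.75V), C2(1μF, Q=16μC, V=16.00V)
Op 1: CLOSE 2-1: Q_total=19.00, C_total=5.00, V=3.80; Q2=3.80, Q1=15.20; dissipated=93.025

Answer: 3.80 V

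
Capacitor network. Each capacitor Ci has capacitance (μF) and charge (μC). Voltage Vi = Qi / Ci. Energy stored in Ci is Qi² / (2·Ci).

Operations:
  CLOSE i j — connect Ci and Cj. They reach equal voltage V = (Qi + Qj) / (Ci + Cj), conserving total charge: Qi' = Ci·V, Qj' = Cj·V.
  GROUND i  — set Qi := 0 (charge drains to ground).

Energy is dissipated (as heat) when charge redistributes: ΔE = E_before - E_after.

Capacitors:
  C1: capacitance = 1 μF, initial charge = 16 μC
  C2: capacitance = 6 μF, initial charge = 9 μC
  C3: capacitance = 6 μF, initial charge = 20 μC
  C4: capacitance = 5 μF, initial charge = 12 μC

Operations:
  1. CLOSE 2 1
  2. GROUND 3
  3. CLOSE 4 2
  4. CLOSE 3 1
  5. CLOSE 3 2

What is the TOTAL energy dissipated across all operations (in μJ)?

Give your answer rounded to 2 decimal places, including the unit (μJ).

Initial: C1(1μF, Q=16μC, V=16.00V), C2(6μF, Q=9μC, V=1.50V), C3(6μF, Q=20μC, V=3.33V), C4(5μF, Q=12μC, V=2.40V)
Op 1: CLOSE 2-1: Q_total=25.00, C_total=7.00, V=3.57; Q2=21.43, Q1=3.57; dissipated=90.107
Op 2: GROUND 3: Q3=0; energy lost=33.333
Op 3: CLOSE 4-2: Q_total=33.43, C_total=11.00, V=3.04; Q4=15.19, Q2=18.23; dissipated=1.871
Op 4: CLOSE 3-1: Q_total=3.57, C_total=7.00, V=0.51; Q3=3.06, Q1=0.51; dissipated=5.466
Op 5: CLOSE 3-2: Q_total=21.29, C_total=12.00, V=1.77; Q3=10.65, Q2=10.65; dissipated=9.592
Total dissipated: 140.370 μJ

Answer: 140.37 μJ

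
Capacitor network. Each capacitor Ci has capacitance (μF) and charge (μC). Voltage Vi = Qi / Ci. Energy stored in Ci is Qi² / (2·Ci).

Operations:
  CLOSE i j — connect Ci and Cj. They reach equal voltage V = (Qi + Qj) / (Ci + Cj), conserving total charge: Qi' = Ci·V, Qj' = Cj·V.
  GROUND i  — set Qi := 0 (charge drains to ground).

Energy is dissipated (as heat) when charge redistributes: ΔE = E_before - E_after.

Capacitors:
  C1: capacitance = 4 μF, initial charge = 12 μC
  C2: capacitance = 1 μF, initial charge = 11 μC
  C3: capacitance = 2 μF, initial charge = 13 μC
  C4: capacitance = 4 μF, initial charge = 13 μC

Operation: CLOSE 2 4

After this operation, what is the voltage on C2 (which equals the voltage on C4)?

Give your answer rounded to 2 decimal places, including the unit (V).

Initial: C1(4μF, Q=12μC, V=3.00V), C2(1μF, Q=11μC, V=11.00V), C3(2μF, Q=13μC, V=6.50V), C4(4μF, Q=13μC, V=3.25V)
Op 1: CLOSE 2-4: Q_total=24.00, C_total=5.00, V=4.80; Q2=4.80, Q4=19.20; dissipated=24.025

Answer: 4.80 V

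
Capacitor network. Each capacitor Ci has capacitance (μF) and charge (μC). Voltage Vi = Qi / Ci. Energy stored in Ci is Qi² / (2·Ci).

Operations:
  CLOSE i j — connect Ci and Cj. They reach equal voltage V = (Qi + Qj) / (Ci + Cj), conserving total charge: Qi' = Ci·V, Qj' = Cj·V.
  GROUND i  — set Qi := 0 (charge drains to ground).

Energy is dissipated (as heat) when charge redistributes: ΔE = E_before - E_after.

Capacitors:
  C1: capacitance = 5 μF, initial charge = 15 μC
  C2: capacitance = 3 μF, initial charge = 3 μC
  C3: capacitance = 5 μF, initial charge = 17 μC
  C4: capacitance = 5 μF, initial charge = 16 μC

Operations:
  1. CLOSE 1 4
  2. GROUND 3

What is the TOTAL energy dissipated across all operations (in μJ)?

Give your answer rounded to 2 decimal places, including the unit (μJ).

Initial: C1(5μF, Q=15μC, V=3.00V), C2(3μF, Q=3μC, V=1.00V), C3(5μF, Q=17μC, V=3.40V), C4(5μF, Q=16μC, V=3.20V)
Op 1: CLOSE 1-4: Q_total=31.00, C_total=10.00, V=3.10; Q1=15.50, Q4=15.50; dissipated=0.050
Op 2: GROUND 3: Q3=0; energy lost=28.900
Total dissipated: 28.950 μJ

Answer: 28.95 μJ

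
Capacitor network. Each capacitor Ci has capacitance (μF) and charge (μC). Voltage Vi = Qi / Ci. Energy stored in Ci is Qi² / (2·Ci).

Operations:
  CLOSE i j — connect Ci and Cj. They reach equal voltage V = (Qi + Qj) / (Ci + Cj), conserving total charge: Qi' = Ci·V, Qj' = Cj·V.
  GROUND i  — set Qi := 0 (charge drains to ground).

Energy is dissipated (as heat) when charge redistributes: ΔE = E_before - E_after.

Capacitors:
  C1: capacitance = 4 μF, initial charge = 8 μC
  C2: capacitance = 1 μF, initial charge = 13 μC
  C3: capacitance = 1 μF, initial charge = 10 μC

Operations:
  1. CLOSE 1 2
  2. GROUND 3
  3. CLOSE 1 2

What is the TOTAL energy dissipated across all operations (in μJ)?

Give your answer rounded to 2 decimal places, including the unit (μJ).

Answer: 98.40 μJ

Derivation:
Initial: C1(4μF, Q=8μC, V=2.00V), C2(1μF, Q=13μC, V=13.00V), C3(1μF, Q=10μC, V=10.00V)
Op 1: CLOSE 1-2: Q_total=21.00, C_total=5.00, V=4.20; Q1=16.80, Q2=4.20; dissipated=48.400
Op 2: GROUND 3: Q3=0; energy lost=50.000
Op 3: CLOSE 1-2: Q_total=21.00, C_total=5.00, V=4.20; Q1=16.80, Q2=4.20; dissipated=0.000
Total dissipated: 98.400 μJ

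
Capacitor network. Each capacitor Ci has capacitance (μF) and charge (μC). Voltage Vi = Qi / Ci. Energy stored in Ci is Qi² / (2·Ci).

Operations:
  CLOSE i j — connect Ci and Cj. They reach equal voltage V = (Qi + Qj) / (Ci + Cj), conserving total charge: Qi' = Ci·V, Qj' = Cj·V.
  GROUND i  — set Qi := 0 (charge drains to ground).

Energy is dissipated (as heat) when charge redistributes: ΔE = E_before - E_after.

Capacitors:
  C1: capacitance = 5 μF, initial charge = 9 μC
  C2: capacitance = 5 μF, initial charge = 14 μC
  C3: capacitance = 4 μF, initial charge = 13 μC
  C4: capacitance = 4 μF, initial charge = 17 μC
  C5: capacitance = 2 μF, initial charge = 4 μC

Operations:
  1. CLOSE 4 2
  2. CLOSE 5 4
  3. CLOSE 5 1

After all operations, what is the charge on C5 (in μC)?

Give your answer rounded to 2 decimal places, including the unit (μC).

Answer: 4.26 μC

Derivation:
Initial: C1(5μF, Q=9μC, V=1.80V), C2(5μF, Q=14μC, V=2.80V), C3(4μF, Q=13μC, V=3.25V), C4(4μF, Q=17μC, V=4.25V), C5(2μF, Q=4μC, V=2.00V)
Op 1: CLOSE 4-2: Q_total=31.00, C_total=9.00, V=3.44; Q4=13.78, Q2=17.22; dissipated=2.336
Op 2: CLOSE 5-4: Q_total=17.78, C_total=6.00, V=2.96; Q5=5.93, Q4=11.85; dissipated=1.391
Op 3: CLOSE 5-1: Q_total=14.93, C_total=7.00, V=2.13; Q5=4.26, Q1=10.66; dissipated=0.966
Final charges: Q1=10.66, Q2=17.22, Q3=13.00, Q4=11.85, Q5=4.26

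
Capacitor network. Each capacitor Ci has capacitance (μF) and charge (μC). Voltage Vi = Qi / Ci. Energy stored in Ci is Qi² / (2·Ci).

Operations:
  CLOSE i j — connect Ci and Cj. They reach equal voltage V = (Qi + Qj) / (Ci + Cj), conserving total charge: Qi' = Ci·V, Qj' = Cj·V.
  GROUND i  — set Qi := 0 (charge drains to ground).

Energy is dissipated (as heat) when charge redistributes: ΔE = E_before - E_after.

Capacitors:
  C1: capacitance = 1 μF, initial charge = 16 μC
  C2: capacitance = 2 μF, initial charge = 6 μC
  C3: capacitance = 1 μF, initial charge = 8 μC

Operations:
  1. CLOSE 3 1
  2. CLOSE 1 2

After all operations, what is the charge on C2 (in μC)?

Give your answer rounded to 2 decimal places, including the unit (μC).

Initial: C1(1μF, Q=16μC, V=16.00V), C2(2μF, Q=6μC, V=3.00V), C3(1μF, Q=8μC, V=8.00V)
Op 1: CLOSE 3-1: Q_total=24.00, C_total=2.00, V=12.00; Q3=12.00, Q1=12.00; dissipated=16.000
Op 2: CLOSE 1-2: Q_total=18.00, C_total=3.00, V=6.00; Q1=6.00, Q2=12.00; dissipated=27.000
Final charges: Q1=6.00, Q2=12.00, Q3=12.00

Answer: 12.00 μC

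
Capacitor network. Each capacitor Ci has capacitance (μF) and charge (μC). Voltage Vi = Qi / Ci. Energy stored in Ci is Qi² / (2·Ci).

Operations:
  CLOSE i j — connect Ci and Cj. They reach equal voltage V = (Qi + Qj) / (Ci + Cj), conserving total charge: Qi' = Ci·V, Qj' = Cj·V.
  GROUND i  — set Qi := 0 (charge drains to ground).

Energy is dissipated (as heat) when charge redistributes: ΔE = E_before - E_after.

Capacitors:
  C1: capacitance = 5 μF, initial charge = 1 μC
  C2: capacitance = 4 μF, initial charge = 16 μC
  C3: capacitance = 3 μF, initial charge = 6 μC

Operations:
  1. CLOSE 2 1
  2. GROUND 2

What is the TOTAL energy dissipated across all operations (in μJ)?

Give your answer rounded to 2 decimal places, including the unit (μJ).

Answer: 23.18 μJ

Derivation:
Initial: C1(5μF, Q=1μC, V=0.20V), C2(4μF, Q=16μC, V=4.00V), C3(3μF, Q=6μC, V=2.00V)
Op 1: CLOSE 2-1: Q_total=17.00, C_total=9.00, V=1.89; Q2=7.56, Q1=9.44; dissipated=16.044
Op 2: GROUND 2: Q2=0; energy lost=7.136
Total dissipated: 23.180 μJ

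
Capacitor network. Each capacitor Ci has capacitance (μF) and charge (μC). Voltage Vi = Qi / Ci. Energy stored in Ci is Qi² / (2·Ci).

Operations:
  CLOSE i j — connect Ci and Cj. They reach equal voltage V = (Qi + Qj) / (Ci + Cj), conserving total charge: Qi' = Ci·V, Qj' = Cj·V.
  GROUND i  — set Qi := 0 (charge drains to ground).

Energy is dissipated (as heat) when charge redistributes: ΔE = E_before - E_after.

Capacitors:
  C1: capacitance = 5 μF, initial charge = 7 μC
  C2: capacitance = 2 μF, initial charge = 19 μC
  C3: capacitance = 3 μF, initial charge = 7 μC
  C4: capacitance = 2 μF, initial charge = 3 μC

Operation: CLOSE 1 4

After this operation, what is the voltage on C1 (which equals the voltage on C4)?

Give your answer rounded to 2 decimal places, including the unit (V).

Answer: 1.43 V

Derivation:
Initial: C1(5μF, Q=7μC, V=1.40V), C2(2μF, Q=19μC, V=9.50V), C3(3μF, Q=7μC, V=2.33V), C4(2μF, Q=3μC, V=1.50V)
Op 1: CLOSE 1-4: Q_total=10.00, C_total=7.00, V=1.43; Q1=7.14, Q4=2.86; dissipated=0.007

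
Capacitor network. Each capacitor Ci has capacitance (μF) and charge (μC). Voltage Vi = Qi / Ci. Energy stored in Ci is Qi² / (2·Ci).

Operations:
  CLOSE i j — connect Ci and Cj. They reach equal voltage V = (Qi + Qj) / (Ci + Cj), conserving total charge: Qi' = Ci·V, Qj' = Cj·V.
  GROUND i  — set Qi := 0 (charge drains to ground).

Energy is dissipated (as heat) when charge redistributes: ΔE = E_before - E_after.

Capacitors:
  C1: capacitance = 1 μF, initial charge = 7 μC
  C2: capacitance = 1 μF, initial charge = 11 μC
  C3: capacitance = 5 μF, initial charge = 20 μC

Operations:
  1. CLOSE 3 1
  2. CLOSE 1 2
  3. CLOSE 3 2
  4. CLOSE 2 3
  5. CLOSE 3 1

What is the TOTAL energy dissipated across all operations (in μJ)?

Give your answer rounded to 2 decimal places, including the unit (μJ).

Answer: 21.77 μJ

Derivation:
Initial: C1(1μF, Q=7μC, V=7.00V), C2(1μF, Q=11μC, V=11.00V), C3(5μF, Q=20μC, V=4.00V)
Op 1: CLOSE 3-1: Q_total=27.00, C_total=6.00, V=4.50; Q3=22.50, Q1=4.50; dissipated=3.750
Op 2: CLOSE 1-2: Q_total=15.50, C_total=2.00, V=7.75; Q1=7.75, Q2=7.75; dissipated=10.562
Op 3: CLOSE 3-2: Q_total=30.25, C_total=6.00, V=5.04; Q3=25.21, Q2=5.04; dissipated=4.401
Op 4: CLOSE 2-3: Q_total=30.25, C_total=6.00, V=5.04; Q2=5.04, Q3=25.21; dissipated=0.000
Op 5: CLOSE 3-1: Q_total=32.96, C_total=6.00, V=5.49; Q3=27.47, Q1=5.49; dissipated=3.056
Total dissipated: 21.770 μJ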